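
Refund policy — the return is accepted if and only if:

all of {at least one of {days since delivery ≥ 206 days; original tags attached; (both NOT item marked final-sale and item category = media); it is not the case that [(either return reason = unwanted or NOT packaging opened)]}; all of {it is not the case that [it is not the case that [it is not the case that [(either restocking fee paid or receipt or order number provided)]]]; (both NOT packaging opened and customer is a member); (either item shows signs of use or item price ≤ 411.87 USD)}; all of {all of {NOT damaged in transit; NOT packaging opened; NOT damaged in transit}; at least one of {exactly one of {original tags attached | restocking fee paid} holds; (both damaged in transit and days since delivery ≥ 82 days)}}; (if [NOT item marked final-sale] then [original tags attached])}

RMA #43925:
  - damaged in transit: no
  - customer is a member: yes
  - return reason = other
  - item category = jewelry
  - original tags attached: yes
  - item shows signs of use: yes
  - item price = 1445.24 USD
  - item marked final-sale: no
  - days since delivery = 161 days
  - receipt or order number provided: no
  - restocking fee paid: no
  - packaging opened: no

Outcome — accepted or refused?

Atomic conditions:
  days since delivery ≥ 206 days: 161 ≥ 206 is false
  original tags attached: yes → true
  NOT item marked final-sale: no → true
  item category = media: jewelry == media is false
  return reason = unwanted: other == unwanted is false
  NOT packaging opened: no → true
  restocking fee paid: no → false
  receipt or order number provided: no → false
  customer is a member: yes → true
  item shows signs of use: yes → true
  item price ≤ 411.87 USD: 1445.24 ≤ 411.87 is false
  NOT damaged in transit: no → true
  damaged in transit: no → false
  days since delivery ≥ 82 days: 161 ≥ 82 is true
Combine:
[1.3] true AND false = false
[1.4.1] false OR true = true
[1.4] NOT true = false
[1] false OR true OR false OR false = true
[2.1.1.1.1] false OR false = false
[2.1.1.1] NOT false = true
[2.1.1] NOT true = false
[2.1] NOT false = true
[2.2] true AND true = true
[2.3] true OR false = true
[2] true AND true AND true = true
[3.1] true AND true AND true = true
[3.2.1] exactly-one(true, false) = true
[3.2.2] false AND true = false
[3.2] true OR false = true
[3] true AND true = true
[4] true → true = true
[root] true AND true AND true AND true = true
Overall: true → accepted

Accepted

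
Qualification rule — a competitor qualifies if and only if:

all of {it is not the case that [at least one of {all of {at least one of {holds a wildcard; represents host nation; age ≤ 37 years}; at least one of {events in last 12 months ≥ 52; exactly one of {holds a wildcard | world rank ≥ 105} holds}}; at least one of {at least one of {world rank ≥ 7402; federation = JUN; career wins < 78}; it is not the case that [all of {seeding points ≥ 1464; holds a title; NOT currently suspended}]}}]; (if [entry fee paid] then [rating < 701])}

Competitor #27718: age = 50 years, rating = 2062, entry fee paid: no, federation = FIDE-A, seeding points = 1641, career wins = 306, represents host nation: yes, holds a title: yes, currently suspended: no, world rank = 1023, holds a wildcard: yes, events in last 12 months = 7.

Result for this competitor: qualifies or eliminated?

Qualifies

Atomic conditions:
  holds a wildcard: yes → true
  represents host nation: yes → true
  age ≤ 37 years: 50 ≤ 37 is false
  events in last 12 months ≥ 52: 7 ≥ 52 is false
  world rank ≥ 105: 1023 ≥ 105 is true
  world rank ≥ 7402: 1023 ≥ 7402 is false
  federation = JUN: FIDE-A == JUN is false
  career wins < 78: 306 < 78 is false
  seeding points ≥ 1464: 1641 ≥ 1464 is true
  holds a title: yes → true
  NOT currently suspended: no → true
  entry fee paid: no → false
  rating < 701: 2062 < 701 is false
Combine:
[1.1.1.1] true OR true OR false = true
[1.1.1.2.2] exactly-one(true, true) = false
[1.1.1.2] false OR false = false
[1.1.1] true AND false = false
[1.1.2.1] false OR false OR false = false
[1.1.2.2.1] true AND true AND true = true
[1.1.2.2] NOT true = false
[1.1.2] false OR false = false
[1.1] false OR false = false
[1] NOT false = true
[2] false → false (antecedent false ⇒ implication holds) = true
[root] true AND true = true
Overall: true → qualifies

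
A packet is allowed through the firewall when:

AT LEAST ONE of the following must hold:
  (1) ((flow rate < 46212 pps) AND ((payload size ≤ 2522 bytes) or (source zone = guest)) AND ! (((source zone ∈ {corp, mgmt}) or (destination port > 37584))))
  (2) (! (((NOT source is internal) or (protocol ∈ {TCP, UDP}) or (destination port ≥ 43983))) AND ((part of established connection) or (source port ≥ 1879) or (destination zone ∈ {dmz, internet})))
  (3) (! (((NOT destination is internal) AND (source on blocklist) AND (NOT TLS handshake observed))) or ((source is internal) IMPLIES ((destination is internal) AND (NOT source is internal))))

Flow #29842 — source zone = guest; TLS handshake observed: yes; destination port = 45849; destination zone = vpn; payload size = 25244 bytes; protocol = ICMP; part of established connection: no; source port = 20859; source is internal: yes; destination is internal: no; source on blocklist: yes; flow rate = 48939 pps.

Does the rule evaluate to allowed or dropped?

Atomic conditions:
  flow rate < 46212 pps: 48939 < 46212 is false
  payload size ≤ 2522 bytes: 25244 ≤ 2522 is false
  source zone = guest: guest == guest is true
  source zone ∈ {corp, mgmt}: guest is not in the set → false
  destination port > 37584: 45849 > 37584 is true
  NOT source is internal: yes → false
  protocol ∈ {TCP, UDP}: ICMP is not in the set → false
  destination port ≥ 43983: 45849 ≥ 43983 is true
  part of established connection: no → false
  source port ≥ 1879: 20859 ≥ 1879 is true
  destination zone ∈ {dmz, internet}: vpn is not in the set → false
  NOT destination is internal: no → true
  source on blocklist: yes → true
  NOT TLS handshake observed: yes → false
  source is internal: yes → true
  destination is internal: no → false
Combine:
[1.2] false OR true = true
[1.3.1] false OR true = true
[1.3] NOT true = false
[1] false AND true AND false = false
[2.1.1] false OR false OR true = true
[2.1] NOT true = false
[2.2] false OR true OR false = true
[2] false AND true = false
[3.1.1] true AND true AND false = false
[3.1] NOT false = true
[3.2.2] false AND false = false
[3.2] true → false = false
[3] true OR false = true
[root] false OR false OR true = true
Overall: true → allowed

Allowed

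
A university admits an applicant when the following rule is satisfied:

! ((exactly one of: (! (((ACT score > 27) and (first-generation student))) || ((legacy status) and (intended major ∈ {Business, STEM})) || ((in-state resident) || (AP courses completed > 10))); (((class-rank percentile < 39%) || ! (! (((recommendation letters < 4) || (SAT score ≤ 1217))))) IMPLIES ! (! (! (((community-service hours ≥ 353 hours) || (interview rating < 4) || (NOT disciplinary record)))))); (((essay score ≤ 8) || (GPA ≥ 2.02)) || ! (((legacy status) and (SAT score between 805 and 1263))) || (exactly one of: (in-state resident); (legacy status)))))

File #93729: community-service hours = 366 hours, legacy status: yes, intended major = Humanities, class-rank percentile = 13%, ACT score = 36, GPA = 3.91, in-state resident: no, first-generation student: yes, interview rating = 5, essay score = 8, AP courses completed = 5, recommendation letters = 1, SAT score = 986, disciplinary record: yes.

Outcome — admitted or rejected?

Rejected

Atomic conditions:
  ACT score > 27: 36 > 27 is true
  first-generation student: yes → true
  legacy status: yes → true
  intended major ∈ {Business, STEM}: Humanities is not in the set → false
  in-state resident: no → false
  AP courses completed > 10: 5 > 10 is false
  class-rank percentile < 39%: 13 < 39 is true
  recommendation letters < 4: 1 < 4 is true
  SAT score ≤ 1217: 986 ≤ 1217 is true
  community-service hours ≥ 353 hours: 366 ≥ 353 is true
  interview rating < 4: 5 < 4 is false
  NOT disciplinary record: yes → false
  essay score ≤ 8: 8 ≤ 8 is true
  GPA ≥ 2.02: 3.91 ≥ 2.02 is true
  SAT score between 805 and 1263: 986 in [805, 1263] is true
Combine:
[1.1.1.1] true AND true = true
[1.1.1] NOT true = false
[1.1.2] true AND false = false
[1.1.3] false OR false = false
[1.1] false OR false OR false = false
[1.2.1.2.1.1] true OR true = true
[1.2.1.2.1] NOT true = false
[1.2.1.2] NOT false = true
[1.2.1] true OR true = true
[1.2.2.1.1.1] true OR false OR false = true
[1.2.2.1.1] NOT true = false
[1.2.2.1] NOT false = true
[1.2.2] NOT true = false
[1.2] true → false = false
[1.3.1] true OR true = true
[1.3.2.1] true AND true = true
[1.3.2] NOT true = false
[1.3.3] exactly-one(false, true) = true
[1.3] true OR false OR true = true
[1] exactly-one(false, false, true) = true
[root] NOT true = false
Overall: false → rejected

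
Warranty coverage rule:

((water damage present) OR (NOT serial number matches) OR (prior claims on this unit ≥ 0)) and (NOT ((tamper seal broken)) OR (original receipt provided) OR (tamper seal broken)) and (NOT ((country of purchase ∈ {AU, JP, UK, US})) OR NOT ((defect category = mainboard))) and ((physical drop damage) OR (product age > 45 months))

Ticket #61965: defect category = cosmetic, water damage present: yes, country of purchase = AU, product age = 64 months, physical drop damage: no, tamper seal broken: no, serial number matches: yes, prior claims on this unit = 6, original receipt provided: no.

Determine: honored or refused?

Atomic conditions:
  water damage present: yes → true
  NOT serial number matches: yes → false
  prior claims on this unit ≥ 0: 6 ≥ 0 is true
  tamper seal broken: no → false
  original receipt provided: no → false
  country of purchase ∈ {AU, JP, UK, US}: AU is in the set → true
  defect category = mainboard: cosmetic == mainboard is false
  physical drop damage: no → false
  product age > 45 months: 64 > 45 is true
Combine:
[1] true OR false OR true = true
[2.1] NOT false = true
[2] true OR false OR false = true
[3.1] NOT true = false
[3.2] NOT false = true
[3] false OR true = true
[4] false OR true = true
[root] true AND true AND true AND true = true
Overall: true → honored

Honored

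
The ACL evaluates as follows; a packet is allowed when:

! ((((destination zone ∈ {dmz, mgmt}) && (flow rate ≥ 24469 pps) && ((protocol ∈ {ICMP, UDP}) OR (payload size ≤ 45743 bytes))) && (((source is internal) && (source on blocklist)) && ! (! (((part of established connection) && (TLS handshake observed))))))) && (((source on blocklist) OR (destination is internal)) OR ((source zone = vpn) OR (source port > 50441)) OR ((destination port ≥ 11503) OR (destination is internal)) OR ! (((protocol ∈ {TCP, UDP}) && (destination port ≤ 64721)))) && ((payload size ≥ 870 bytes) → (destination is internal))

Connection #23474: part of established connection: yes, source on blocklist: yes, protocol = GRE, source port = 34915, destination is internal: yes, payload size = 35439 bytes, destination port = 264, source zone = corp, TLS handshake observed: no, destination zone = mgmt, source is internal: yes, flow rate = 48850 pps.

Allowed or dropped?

Allowed

Atomic conditions:
  destination zone ∈ {dmz, mgmt}: mgmt is in the set → true
  flow rate ≥ 24469 pps: 48850 ≥ 24469 is true
  protocol ∈ {ICMP, UDP}: GRE is not in the set → false
  payload size ≤ 45743 bytes: 35439 ≤ 45743 is true
  source is internal: yes → true
  source on blocklist: yes → true
  part of established connection: yes → true
  TLS handshake observed: no → false
  destination is internal: yes → true
  source zone = vpn: corp == vpn is false
  source port > 50441: 34915 > 50441 is false
  destination port ≥ 11503: 264 ≥ 11503 is false
  protocol ∈ {TCP, UDP}: GRE is not in the set → false
  destination port ≤ 64721: 264 ≤ 64721 is true
  payload size ≥ 870 bytes: 35439 ≥ 870 is true
Combine:
[1.1.1.3] false OR true = true
[1.1.1] true AND true AND true = true
[1.1.2.1] true AND true = true
[1.1.2.2.1.1] true AND false = false
[1.1.2.2.1] NOT false = true
[1.1.2.2] NOT true = false
[1.1.2] true AND false = false
[1.1] true AND false = false
[1] NOT false = true
[2.1] true OR true = true
[2.2] false OR false = false
[2.3] false OR true = true
[2.4.1] false AND true = false
[2.4] NOT false = true
[2] true OR false OR true OR true = true
[3] true → true = true
[root] true AND true AND true = true
Overall: true → allowed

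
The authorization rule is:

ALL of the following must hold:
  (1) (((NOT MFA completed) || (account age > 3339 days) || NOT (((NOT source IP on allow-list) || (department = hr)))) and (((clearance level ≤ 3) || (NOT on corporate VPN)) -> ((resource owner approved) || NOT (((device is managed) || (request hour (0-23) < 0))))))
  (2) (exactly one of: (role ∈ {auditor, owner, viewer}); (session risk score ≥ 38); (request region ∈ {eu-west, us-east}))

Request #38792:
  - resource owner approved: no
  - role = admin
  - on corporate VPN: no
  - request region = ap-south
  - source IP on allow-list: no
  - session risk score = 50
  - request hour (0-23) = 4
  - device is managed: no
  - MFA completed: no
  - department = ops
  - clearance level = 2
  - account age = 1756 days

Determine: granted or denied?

Atomic conditions:
  NOT MFA completed: no → true
  account age > 3339 days: 1756 > 3339 is false
  NOT source IP on allow-list: no → true
  department = hr: ops == hr is false
  clearance level ≤ 3: 2 ≤ 3 is true
  NOT on corporate VPN: no → true
  resource owner approved: no → false
  device is managed: no → false
  request hour (0-23) < 0: 4 < 0 is false
  role ∈ {auditor, owner, viewer}: admin is not in the set → false
  session risk score ≥ 38: 50 ≥ 38 is true
  request region ∈ {eu-west, us-east}: ap-south is not in the set → false
Combine:
[1.1.3.1] true OR false = true
[1.1.3] NOT true = false
[1.1] true OR false OR false = true
[1.2.1] true OR true = true
[1.2.2.2.1] false OR false = false
[1.2.2.2] NOT false = true
[1.2.2] false OR true = true
[1.2] true → true = true
[1] true AND true = true
[2] exactly-one(false, true, false) = true
[root] true AND true = true
Overall: true → granted

Granted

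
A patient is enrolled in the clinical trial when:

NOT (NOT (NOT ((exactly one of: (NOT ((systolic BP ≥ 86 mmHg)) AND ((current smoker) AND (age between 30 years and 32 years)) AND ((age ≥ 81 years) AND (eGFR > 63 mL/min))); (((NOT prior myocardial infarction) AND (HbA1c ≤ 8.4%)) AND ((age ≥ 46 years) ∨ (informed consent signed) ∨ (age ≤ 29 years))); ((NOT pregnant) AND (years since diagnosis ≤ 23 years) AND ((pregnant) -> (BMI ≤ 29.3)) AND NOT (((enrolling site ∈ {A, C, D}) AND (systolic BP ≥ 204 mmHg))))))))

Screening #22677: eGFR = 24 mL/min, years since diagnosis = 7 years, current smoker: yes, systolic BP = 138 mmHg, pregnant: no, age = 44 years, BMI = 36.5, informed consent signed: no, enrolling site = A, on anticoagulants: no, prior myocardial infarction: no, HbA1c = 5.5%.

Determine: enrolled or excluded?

Excluded

Atomic conditions:
  systolic BP ≥ 86 mmHg: 138 ≥ 86 is true
  current smoker: yes → true
  age between 30 years and 32 years: 44 in [30, 32] is false
  age ≥ 81 years: 44 ≥ 81 is false
  eGFR > 63 mL/min: 24 > 63 is false
  NOT prior myocardial infarction: no → true
  HbA1c ≤ 8.4%: 5.5 ≤ 8.4 is true
  age ≥ 46 years: 44 ≥ 46 is false
  informed consent signed: no → false
  age ≤ 29 years: 44 ≤ 29 is false
  NOT pregnant: no → true
  years since diagnosis ≤ 23 years: 7 ≤ 23 is true
  pregnant: no → false
  BMI ≤ 29.3: 36.5 ≤ 29.3 is false
  enrolling site ∈ {A, C, D}: A is in the set → true
  systolic BP ≥ 204 mmHg: 138 ≥ 204 is false
Combine:
[1.1.1.1.1] NOT true = false
[1.1.1.1.2] true AND false = false
[1.1.1.1.3] false AND false = false
[1.1.1.1] false AND false AND false = false
[1.1.1.2.1] true AND true = true
[1.1.1.2.2] false OR false OR false = false
[1.1.1.2] true AND false = false
[1.1.1.3.3] false → false (antecedent false ⇒ implication holds) = true
[1.1.1.3.4.1] true AND false = false
[1.1.1.3.4] NOT false = true
[1.1.1.3] true AND true AND true AND true = true
[1.1.1] exactly-one(false, false, true) = true
[1.1] NOT true = false
[1] NOT false = true
[root] NOT true = false
Overall: false → excluded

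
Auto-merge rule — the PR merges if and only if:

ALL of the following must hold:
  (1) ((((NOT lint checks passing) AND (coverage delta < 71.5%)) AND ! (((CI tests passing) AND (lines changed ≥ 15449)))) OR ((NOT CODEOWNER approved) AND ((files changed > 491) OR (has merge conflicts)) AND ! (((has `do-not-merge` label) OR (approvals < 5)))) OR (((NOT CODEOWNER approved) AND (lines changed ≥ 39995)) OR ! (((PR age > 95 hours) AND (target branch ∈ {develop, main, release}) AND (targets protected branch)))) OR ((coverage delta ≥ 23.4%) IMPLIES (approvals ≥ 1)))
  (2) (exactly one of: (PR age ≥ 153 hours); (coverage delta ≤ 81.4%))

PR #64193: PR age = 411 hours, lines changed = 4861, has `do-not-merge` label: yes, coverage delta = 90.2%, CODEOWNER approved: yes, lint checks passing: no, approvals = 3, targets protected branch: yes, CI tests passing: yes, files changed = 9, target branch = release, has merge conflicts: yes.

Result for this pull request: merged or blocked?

Atomic conditions:
  NOT lint checks passing: no → true
  coverage delta < 71.5%: 90.2 < 71.5 is false
  CI tests passing: yes → true
  lines changed ≥ 15449: 4861 ≥ 15449 is false
  NOT CODEOWNER approved: yes → false
  files changed > 491: 9 > 491 is false
  has merge conflicts: yes → true
  has `do-not-merge` label: yes → true
  approvals < 5: 3 < 5 is true
  lines changed ≥ 39995: 4861 ≥ 39995 is false
  PR age > 95 hours: 411 > 95 is true
  target branch ∈ {develop, main, release}: release is in the set → true
  targets protected branch: yes → true
  coverage delta ≥ 23.4%: 90.2 ≥ 23.4 is true
  approvals ≥ 1: 3 ≥ 1 is true
  PR age ≥ 153 hours: 411 ≥ 153 is true
  coverage delta ≤ 81.4%: 90.2 ≤ 81.4 is false
Combine:
[1.1.1] true AND false = false
[1.1.2.1] true AND false = false
[1.1.2] NOT false = true
[1.1] false AND true = false
[1.2.2] false OR true = true
[1.2.3.1] true OR true = true
[1.2.3] NOT true = false
[1.2] false AND true AND false = false
[1.3.1] false AND false = false
[1.3.2.1] true AND true AND true = true
[1.3.2] NOT true = false
[1.3] false OR false = false
[1.4] true → true = true
[1] false OR false OR false OR true = true
[2] exactly-one(true, false) = true
[root] true AND true = true
Overall: true → merged

Merged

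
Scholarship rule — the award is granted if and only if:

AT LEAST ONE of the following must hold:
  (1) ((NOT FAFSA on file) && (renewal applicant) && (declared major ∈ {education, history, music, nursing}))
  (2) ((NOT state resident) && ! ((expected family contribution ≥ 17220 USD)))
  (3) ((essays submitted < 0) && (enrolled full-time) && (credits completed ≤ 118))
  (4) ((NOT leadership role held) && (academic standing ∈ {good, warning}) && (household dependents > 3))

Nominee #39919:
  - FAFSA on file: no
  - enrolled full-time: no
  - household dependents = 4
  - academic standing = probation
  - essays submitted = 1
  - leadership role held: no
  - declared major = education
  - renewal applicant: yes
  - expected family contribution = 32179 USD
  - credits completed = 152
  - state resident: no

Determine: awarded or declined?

Awarded

Atomic conditions:
  NOT FAFSA on file: no → true
  renewal applicant: yes → true
  declared major ∈ {education, history, music, nursing}: education is in the set → true
  NOT state resident: no → true
  expected family contribution ≥ 17220 USD: 32179 ≥ 17220 is true
  essays submitted < 0: 1 < 0 is false
  enrolled full-time: no → false
  credits completed ≤ 118: 152 ≤ 118 is false
  NOT leadership role held: no → true
  academic standing ∈ {good, warning}: probation is not in the set → false
  household dependents > 3: 4 > 3 is true
Combine:
[1] true AND true AND true = true
[2.2] NOT true = false
[2] true AND false = false
[3] false AND false AND false = false
[4] true AND false AND true = false
[root] true OR false OR false OR false = true
Overall: true → awarded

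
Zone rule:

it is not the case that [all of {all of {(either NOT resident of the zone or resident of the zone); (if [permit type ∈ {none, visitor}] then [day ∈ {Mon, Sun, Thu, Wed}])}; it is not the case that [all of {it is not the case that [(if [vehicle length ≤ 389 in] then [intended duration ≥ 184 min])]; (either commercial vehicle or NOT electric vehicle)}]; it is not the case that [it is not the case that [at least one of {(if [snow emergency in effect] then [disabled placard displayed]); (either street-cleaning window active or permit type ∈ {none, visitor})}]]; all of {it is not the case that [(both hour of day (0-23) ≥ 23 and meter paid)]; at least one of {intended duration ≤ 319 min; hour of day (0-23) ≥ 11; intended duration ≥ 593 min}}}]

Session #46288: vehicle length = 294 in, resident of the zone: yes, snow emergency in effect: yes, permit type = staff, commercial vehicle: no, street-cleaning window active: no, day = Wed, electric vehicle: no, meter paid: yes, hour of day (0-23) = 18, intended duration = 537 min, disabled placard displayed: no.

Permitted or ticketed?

Permitted

Atomic conditions:
  NOT resident of the zone: yes → false
  resident of the zone: yes → true
  permit type ∈ {none, visitor}: staff is not in the set → false
  day ∈ {Mon, Sun, Thu, Wed}: Wed is in the set → true
  vehicle length ≤ 389 in: 294 ≤ 389 is true
  intended duration ≥ 184 min: 537 ≥ 184 is true
  commercial vehicle: no → false
  NOT electric vehicle: no → true
  snow emergency in effect: yes → true
  disabled placard displayed: no → false
  street-cleaning window active: no → false
  hour of day (0-23) ≥ 23: 18 ≥ 23 is false
  meter paid: yes → true
  intended duration ≤ 319 min: 537 ≤ 319 is false
  hour of day (0-23) ≥ 11: 18 ≥ 11 is true
  intended duration ≥ 593 min: 537 ≥ 593 is false
Combine:
[1.1.1] false OR true = true
[1.1.2] false → true (antecedent false ⇒ implication holds) = true
[1.1] true AND true = true
[1.2.1.1.1] true → true = true
[1.2.1.1] NOT true = false
[1.2.1.2] false OR true = true
[1.2.1] false AND true = false
[1.2] NOT false = true
[1.3.1.1.1] true → false = false
[1.3.1.1.2] false OR false = false
[1.3.1.1] false OR false = false
[1.3.1] NOT false = true
[1.3] NOT true = false
[1.4.1.1] false AND true = false
[1.4.1] NOT false = true
[1.4.2] false OR true OR false = true
[1.4] true AND true = true
[1] true AND true AND false AND true = false
[root] NOT false = true
Overall: true → permitted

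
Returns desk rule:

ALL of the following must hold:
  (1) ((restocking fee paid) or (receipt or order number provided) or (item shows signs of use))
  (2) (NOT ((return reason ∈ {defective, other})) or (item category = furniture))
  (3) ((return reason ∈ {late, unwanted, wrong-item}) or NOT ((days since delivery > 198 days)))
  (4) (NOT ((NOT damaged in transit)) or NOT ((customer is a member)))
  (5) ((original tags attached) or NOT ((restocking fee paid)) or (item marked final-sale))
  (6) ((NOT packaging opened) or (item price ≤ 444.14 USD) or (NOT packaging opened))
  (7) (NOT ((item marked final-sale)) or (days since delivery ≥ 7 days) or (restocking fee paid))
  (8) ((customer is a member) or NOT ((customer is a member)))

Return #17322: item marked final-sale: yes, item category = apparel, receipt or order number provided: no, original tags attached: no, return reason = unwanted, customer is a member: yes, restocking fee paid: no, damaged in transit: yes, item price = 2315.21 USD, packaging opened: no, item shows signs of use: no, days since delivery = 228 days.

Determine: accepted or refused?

Atomic conditions:
  restocking fee paid: no → false
  receipt or order number provided: no → false
  item shows signs of use: no → false
  return reason ∈ {defective, other}: unwanted is not in the set → false
  item category = furniture: apparel == furniture is false
  return reason ∈ {late, unwanted, wrong-item}: unwanted is in the set → true
  days since delivery > 198 days: 228 > 198 is true
  NOT damaged in transit: yes → false
  customer is a member: yes → true
  original tags attached: no → false
  item marked final-sale: yes → true
  NOT packaging opened: no → true
  item price ≤ 444.14 USD: 2315.21 ≤ 444.14 is false
  days since delivery ≥ 7 days: 228 ≥ 7 is true
Combine:
[1] false OR false OR false = false
[2.1] NOT false = true
[2] true OR false = true
[3.2] NOT true = false
[3] true OR false = true
[4.1] NOT false = true
[4.2] NOT true = false
[4] true OR false = true
[5.2] NOT false = true
[5] false OR true OR true = true
[6] true OR false OR true = true
[7.1] NOT true = false
[7] false OR true OR false = true
[8.2] NOT true = false
[8] true OR false = true
[root] false AND true AND true AND true AND true AND true AND true AND true = false
Overall: false → refused

Refused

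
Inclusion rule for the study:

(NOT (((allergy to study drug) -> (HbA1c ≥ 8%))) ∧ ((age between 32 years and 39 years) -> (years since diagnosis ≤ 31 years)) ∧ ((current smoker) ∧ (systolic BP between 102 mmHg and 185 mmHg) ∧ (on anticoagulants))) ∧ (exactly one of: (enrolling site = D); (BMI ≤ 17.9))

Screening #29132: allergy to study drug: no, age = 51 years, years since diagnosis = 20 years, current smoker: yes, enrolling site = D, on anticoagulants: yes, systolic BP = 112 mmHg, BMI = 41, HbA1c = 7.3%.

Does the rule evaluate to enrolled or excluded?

Atomic conditions:
  allergy to study drug: no → false
  HbA1c ≥ 8%: 7.3 ≥ 8 is false
  age between 32 years and 39 years: 51 in [32, 39] is false
  years since diagnosis ≤ 31 years: 20 ≤ 31 is true
  current smoker: yes → true
  systolic BP between 102 mmHg and 185 mmHg: 112 in [102, 185] is true
  on anticoagulants: yes → true
  enrolling site = D: D == D is true
  BMI ≤ 17.9: 41 ≤ 17.9 is false
Combine:
[1.1.1] false → false (antecedent false ⇒ implication holds) = true
[1.1] NOT true = false
[1.2] false → true (antecedent false ⇒ implication holds) = true
[1.3] true AND true AND true = true
[1] false AND true AND true = false
[2] exactly-one(true, false) = true
[root] false AND true = false
Overall: false → excluded

Excluded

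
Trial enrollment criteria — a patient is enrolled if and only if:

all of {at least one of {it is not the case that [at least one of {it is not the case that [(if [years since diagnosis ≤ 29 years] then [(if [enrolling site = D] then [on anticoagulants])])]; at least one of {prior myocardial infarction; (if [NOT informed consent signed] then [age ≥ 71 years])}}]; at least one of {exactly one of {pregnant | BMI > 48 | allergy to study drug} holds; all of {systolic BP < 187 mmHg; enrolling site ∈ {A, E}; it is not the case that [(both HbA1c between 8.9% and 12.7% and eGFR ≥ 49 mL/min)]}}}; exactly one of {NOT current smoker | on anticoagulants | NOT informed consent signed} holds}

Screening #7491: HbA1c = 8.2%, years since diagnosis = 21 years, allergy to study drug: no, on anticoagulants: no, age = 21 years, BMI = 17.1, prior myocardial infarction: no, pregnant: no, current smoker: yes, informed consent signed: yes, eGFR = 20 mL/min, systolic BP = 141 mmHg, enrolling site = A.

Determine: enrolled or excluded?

Excluded

Atomic conditions:
  years since diagnosis ≤ 29 years: 21 ≤ 29 is true
  enrolling site = D: A == D is false
  on anticoagulants: no → false
  prior myocardial infarction: no → false
  NOT informed consent signed: yes → false
  age ≥ 71 years: 21 ≥ 71 is false
  pregnant: no → false
  BMI > 48: 17.1 > 48 is false
  allergy to study drug: no → false
  systolic BP < 187 mmHg: 141 < 187 is true
  enrolling site ∈ {A, E}: A is in the set → true
  HbA1c between 8.9% and 12.7%: 8.2 in [8.9, 12.7] is false
  eGFR ≥ 49 mL/min: 20 ≥ 49 is false
  NOT current smoker: yes → false
Combine:
[1.1.1.1.1.2] false → false (antecedent false ⇒ implication holds) = true
[1.1.1.1.1] true → true = true
[1.1.1.1] NOT true = false
[1.1.1.2.2] false → false (antecedent false ⇒ implication holds) = true
[1.1.1.2] false OR true = true
[1.1.1] false OR true = true
[1.1] NOT true = false
[1.2.1] exactly-one(false, false, false) = false
[1.2.2.3.1] false AND false = false
[1.2.2.3] NOT false = true
[1.2.2] true AND true AND true = true
[1.2] false OR true = true
[1] false OR true = true
[2] exactly-one(false, false, false) = false
[root] true AND false = false
Overall: false → excluded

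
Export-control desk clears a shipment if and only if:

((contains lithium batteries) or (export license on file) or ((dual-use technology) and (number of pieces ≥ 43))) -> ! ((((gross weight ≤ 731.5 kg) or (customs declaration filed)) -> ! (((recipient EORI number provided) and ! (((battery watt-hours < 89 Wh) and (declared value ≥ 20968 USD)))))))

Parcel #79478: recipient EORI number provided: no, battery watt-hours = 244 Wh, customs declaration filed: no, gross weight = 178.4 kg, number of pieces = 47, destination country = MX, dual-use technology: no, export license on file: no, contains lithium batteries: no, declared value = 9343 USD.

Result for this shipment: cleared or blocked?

Atomic conditions:
  contains lithium batteries: no → false
  export license on file: no → false
  dual-use technology: no → false
  number of pieces ≥ 43: 47 ≥ 43 is true
  gross weight ≤ 731.5 kg: 178.4 ≤ 731.5 is true
  customs declaration filed: no → false
  recipient EORI number provided: no → false
  battery watt-hours < 89 Wh: 244 < 89 is false
  declared value ≥ 20968 USD: 9343 ≥ 20968 is false
Combine:
[1.3] false AND true = false
[1] false OR false OR false = false
[2.1.1] true OR false = true
[2.1.2.1.2.1] false AND false = false
[2.1.2.1.2] NOT false = true
[2.1.2.1] false AND true = false
[2.1.2] NOT false = true
[2.1] true → true = true
[2] NOT true = false
[root] false → false (antecedent false ⇒ implication holds) = true
Overall: true → cleared

Cleared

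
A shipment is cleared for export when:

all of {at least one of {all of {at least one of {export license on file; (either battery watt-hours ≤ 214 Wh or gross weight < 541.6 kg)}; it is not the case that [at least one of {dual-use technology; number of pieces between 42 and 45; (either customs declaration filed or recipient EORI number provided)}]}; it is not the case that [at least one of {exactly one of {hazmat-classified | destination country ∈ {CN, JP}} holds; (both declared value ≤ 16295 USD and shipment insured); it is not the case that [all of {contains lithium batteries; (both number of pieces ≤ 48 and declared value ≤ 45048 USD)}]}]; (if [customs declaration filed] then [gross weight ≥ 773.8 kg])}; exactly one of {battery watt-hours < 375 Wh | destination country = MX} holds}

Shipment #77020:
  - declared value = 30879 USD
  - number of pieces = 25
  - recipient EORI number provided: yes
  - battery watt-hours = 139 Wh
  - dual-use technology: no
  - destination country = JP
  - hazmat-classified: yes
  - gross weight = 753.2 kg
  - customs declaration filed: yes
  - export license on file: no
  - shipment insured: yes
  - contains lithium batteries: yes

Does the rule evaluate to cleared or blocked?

Atomic conditions:
  export license on file: no → false
  battery watt-hours ≤ 214 Wh: 139 ≤ 214 is true
  gross weight < 541.6 kg: 753.2 < 541.6 is false
  dual-use technology: no → false
  number of pieces between 42 and 45: 25 in [42, 45] is false
  customs declaration filed: yes → true
  recipient EORI number provided: yes → true
  hazmat-classified: yes → true
  destination country ∈ {CN, JP}: JP is in the set → true
  declared value ≤ 16295 USD: 30879 ≤ 16295 is false
  shipment insured: yes → true
  contains lithium batteries: yes → true
  number of pieces ≤ 48: 25 ≤ 48 is true
  declared value ≤ 45048 USD: 30879 ≤ 45048 is true
  gross weight ≥ 773.8 kg: 753.2 ≥ 773.8 is false
  battery watt-hours < 375 Wh: 139 < 375 is true
  destination country = MX: JP == MX is false
Combine:
[1.1.1.2] true OR false = true
[1.1.1] false OR true = true
[1.1.2.1.3] true OR true = true
[1.1.2.1] false OR false OR true = true
[1.1.2] NOT true = false
[1.1] true AND false = false
[1.2.1.1] exactly-one(true, true) = false
[1.2.1.2] false AND true = false
[1.2.1.3.1.2] true AND true = true
[1.2.1.3.1] true AND true = true
[1.2.1.3] NOT true = false
[1.2.1] false OR false OR false = false
[1.2] NOT false = true
[1.3] true → false = false
[1] false OR true OR false = true
[2] exactly-one(true, false) = true
[root] true AND true = true
Overall: true → cleared

Cleared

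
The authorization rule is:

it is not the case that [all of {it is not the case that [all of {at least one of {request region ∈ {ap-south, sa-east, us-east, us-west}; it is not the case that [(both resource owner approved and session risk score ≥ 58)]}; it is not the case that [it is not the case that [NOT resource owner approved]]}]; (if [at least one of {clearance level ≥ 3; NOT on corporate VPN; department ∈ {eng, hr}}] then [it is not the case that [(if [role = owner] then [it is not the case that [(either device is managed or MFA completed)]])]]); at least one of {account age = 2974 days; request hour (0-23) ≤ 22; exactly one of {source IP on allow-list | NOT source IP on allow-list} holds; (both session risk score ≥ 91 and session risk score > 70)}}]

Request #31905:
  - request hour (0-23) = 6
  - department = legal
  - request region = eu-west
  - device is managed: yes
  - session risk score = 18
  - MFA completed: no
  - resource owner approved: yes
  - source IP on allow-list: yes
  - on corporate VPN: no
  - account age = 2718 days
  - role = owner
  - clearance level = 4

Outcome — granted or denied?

Denied

Atomic conditions:
  request region ∈ {ap-south, sa-east, us-east, us-west}: eu-west is not in the set → false
  resource owner approved: yes → true
  session risk score ≥ 58: 18 ≥ 58 is false
  NOT resource owner approved: yes → false
  clearance level ≥ 3: 4 ≥ 3 is true
  NOT on corporate VPN: no → true
  department ∈ {eng, hr}: legal is not in the set → false
  role = owner: owner == owner is true
  device is managed: yes → true
  MFA completed: no → false
  account age = 2974 days: 2718 == 2974 is false
  request hour (0-23) ≤ 22: 6 ≤ 22 is true
  source IP on allow-list: yes → true
  NOT source IP on allow-list: yes → false
  session risk score ≥ 91: 18 ≥ 91 is false
  session risk score > 70: 18 > 70 is false
Combine:
[1.1.1.1.2.1] true AND false = false
[1.1.1.1.2] NOT false = true
[1.1.1.1] false OR true = true
[1.1.1.2.1] NOT false = true
[1.1.1.2] NOT true = false
[1.1.1] true AND false = false
[1.1] NOT false = true
[1.2.1] true OR true OR false = true
[1.2.2.1.2.1] true OR false = true
[1.2.2.1.2] NOT true = false
[1.2.2.1] true → false = false
[1.2.2] NOT false = true
[1.2] true → true = true
[1.3.3] exactly-one(true, false) = true
[1.3.4] false AND false = false
[1.3] false OR true OR true OR false = true
[1] true AND true AND true = true
[root] NOT true = false
Overall: false → denied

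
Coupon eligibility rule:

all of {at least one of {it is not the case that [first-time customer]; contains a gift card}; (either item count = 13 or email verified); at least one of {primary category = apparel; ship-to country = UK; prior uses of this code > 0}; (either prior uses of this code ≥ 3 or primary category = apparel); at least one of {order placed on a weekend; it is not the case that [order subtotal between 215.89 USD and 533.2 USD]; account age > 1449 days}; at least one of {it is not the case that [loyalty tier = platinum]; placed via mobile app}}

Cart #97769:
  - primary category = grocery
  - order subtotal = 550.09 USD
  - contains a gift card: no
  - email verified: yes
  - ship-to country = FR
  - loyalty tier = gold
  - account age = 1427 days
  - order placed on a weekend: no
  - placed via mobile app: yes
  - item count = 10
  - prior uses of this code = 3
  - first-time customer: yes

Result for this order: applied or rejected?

Atomic conditions:
  first-time customer: yes → true
  contains a gift card: no → false
  item count = 13: 10 == 13 is false
  email verified: yes → true
  primary category = apparel: grocery == apparel is false
  ship-to country = UK: FR == UK is false
  prior uses of this code > 0: 3 > 0 is true
  prior uses of this code ≥ 3: 3 ≥ 3 is true
  order placed on a weekend: no → false
  order subtotal between 215.89 USD and 533.2 USD: 550.09 in [215.89, 533.2] is false
  account age > 1449 days: 1427 > 1449 is false
  loyalty tier = platinum: gold == platinum is false
  placed via mobile app: yes → true
Combine:
[1.1] NOT true = false
[1] false OR false = false
[2] false OR true = true
[3] false OR false OR true = true
[4] true OR false = true
[5.2] NOT false = true
[5] false OR true OR false = true
[6.1] NOT false = true
[6] true OR true = true
[root] false AND true AND true AND true AND true AND true = false
Overall: false → rejected

Rejected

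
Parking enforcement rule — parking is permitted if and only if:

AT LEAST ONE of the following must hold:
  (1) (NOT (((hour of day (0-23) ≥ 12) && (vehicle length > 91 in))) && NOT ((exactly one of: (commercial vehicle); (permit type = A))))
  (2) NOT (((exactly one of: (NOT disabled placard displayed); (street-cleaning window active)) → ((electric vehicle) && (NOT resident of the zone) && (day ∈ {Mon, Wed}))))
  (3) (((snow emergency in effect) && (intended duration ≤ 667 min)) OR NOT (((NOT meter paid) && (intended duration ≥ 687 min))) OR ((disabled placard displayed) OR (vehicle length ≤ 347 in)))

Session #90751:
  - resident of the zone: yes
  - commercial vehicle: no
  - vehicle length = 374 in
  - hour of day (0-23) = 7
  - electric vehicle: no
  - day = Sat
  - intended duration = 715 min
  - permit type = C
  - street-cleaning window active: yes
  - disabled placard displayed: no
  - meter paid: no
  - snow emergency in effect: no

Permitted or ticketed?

Atomic conditions:
  hour of day (0-23) ≥ 12: 7 ≥ 12 is false
  vehicle length > 91 in: 374 > 91 is true
  commercial vehicle: no → false
  permit type = A: C == A is false
  NOT disabled placard displayed: no → true
  street-cleaning window active: yes → true
  electric vehicle: no → false
  NOT resident of the zone: yes → false
  day ∈ {Mon, Wed}: Sat is not in the set → false
  snow emergency in effect: no → false
  intended duration ≤ 667 min: 715 ≤ 667 is false
  NOT meter paid: no → true
  intended duration ≥ 687 min: 715 ≥ 687 is true
  disabled placard displayed: no → false
  vehicle length ≤ 347 in: 374 ≤ 347 is false
Combine:
[1.1.1] false AND true = false
[1.1] NOT false = true
[1.2.1] exactly-one(false, false) = false
[1.2] NOT false = true
[1] true AND true = true
[2.1.1] exactly-one(true, true) = false
[2.1.2] false AND false AND false = false
[2.1] false → false (antecedent false ⇒ implication holds) = true
[2] NOT true = false
[3.1] false AND false = false
[3.2.1] true AND true = true
[3.2] NOT true = false
[3.3] false OR false = false
[3] false OR false OR false = false
[root] true OR false OR false = true
Overall: true → permitted

Permitted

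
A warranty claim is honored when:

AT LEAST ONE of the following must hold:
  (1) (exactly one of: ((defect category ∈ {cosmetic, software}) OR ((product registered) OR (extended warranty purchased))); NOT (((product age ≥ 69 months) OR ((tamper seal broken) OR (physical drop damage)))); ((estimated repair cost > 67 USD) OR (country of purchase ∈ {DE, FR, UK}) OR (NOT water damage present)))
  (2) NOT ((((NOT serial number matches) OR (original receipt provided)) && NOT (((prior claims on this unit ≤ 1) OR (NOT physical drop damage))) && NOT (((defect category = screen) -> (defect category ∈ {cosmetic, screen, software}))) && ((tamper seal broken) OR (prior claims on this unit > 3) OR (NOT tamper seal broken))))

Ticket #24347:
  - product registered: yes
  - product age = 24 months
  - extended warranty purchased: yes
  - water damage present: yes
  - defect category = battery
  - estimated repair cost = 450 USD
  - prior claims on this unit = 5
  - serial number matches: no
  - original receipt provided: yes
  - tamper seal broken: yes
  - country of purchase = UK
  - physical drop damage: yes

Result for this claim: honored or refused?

Atomic conditions:
  defect category ∈ {cosmetic, software}: battery is not in the set → false
  product registered: yes → true
  extended warranty purchased: yes → true
  product age ≥ 69 months: 24 ≥ 69 is false
  tamper seal broken: yes → true
  physical drop damage: yes → true
  estimated repair cost > 67 USD: 450 > 67 is true
  country of purchase ∈ {DE, FR, UK}: UK is in the set → true
  NOT water damage present: yes → false
  NOT serial number matches: no → true
  original receipt provided: yes → true
  prior claims on this unit ≤ 1: 5 ≤ 1 is false
  NOT physical drop damage: yes → false
  defect category = screen: battery == screen is false
  defect category ∈ {cosmetic, screen, software}: battery is not in the set → false
  prior claims on this unit > 3: 5 > 3 is true
  NOT tamper seal broken: yes → false
Combine:
[1.1.2] true OR true = true
[1.1] false OR true = true
[1.2.1.2] true OR true = true
[1.2.1] false OR true = true
[1.2] NOT true = false
[1.3] true OR true OR false = true
[1] exactly-one(true, false, true) = false
[2.1.1] true OR true = true
[2.1.2.1] false OR false = false
[2.1.2] NOT false = true
[2.1.3.1] false → false (antecedent false ⇒ implication holds) = true
[2.1.3] NOT true = false
[2.1.4] true OR true OR false = true
[2.1] true AND true AND false AND true = false
[2] NOT false = true
[root] false OR true = true
Overall: true → honored

Honored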